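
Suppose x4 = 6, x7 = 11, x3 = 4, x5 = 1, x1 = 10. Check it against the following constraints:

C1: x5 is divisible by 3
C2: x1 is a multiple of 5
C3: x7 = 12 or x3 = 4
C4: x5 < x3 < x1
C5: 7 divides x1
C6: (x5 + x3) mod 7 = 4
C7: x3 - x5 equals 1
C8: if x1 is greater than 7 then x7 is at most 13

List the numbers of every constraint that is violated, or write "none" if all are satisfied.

C1: 1 = 3*0 + 1, so 3 does not divide 1 — does not hold.
C2: 10 / 5 = 2, so 5 divides 10 — holds.
C3: x7 = 11 ≠ 12, but x3 = 4 = 4 (second disjunct) — holds.
C4: values 1 < 4 < 10 — holds.
C5: 10 = 7*1 + 3, so 7 does not divide 10 — does not hold.
C6: x5 + x3 = 5; 5 mod 7 = 5, not 4 — does not hold.
C7: x3 - x5 = 4 - 1 = 3, not 1 — does not hold.
C8: x1 = 10 > 7, so we need x7 ≤ 13; x7 = 11 ≤ 13 — holds.

No — constraints 1, 5, 6, 7 are not satisfied.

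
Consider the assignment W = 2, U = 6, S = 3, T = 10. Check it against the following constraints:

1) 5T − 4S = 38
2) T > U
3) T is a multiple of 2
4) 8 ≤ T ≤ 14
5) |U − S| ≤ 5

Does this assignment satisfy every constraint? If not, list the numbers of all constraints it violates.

All constraints are satisfied.

1) 5T − 4S = 5(10) − 4(3) = 38  holds
2) T = 10, U = 6; 10 > 6  holds
3) 10 / 2 = 5, so 2 divides 10  holds
4) T = 10 lies in [8, 14]  holds
5) |6 − 3| = 3; 3 ≤ 5  holds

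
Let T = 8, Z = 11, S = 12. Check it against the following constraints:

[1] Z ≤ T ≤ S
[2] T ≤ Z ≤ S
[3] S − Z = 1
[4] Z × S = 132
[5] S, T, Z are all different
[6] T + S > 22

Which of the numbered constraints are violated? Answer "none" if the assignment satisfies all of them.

[1] values 11, 8, 12; Z = 11 is not ≤ T = 8  ✗
[2] values 8 ≤ 11 ≤ 12  ✓
[3] S − Z = 12 − 11 = 1  ✓
[4] Z × S = 11 × 12 = 132  ✓
[5] values 12, 8, 11 are pairwise distinct  ✓
[6] T + S = 8 + 12 = 20; 20 ≤ 22, bound 22 not met  ✗

The assignment fails constraints 1, 6.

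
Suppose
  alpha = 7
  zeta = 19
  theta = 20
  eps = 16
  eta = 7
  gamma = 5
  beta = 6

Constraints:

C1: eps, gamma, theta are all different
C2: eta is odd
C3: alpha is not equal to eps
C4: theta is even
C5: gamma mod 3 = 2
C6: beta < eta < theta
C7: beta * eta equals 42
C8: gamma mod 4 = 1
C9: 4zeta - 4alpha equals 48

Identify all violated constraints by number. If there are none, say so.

C1: values 16, 5, 20 are pairwise distinct — satisfied.
C2: eta = 7 is odd — satisfied.
C3: alpha = 7, eps = 16; distinct — satisfied.
C4: theta = 20 is even — satisfied.
C5: 5 mod 3 = 2 — satisfied.
C6: values 6 < 7 < 20 — satisfied.
C7: beta * eta = 6 * 7 = 42 — satisfied.
C8: 5 mod 4 = 1 — satisfied.
C9: 4zeta - 4alpha = 4(19) - 4(7) = 48 — satisfied.

No violations.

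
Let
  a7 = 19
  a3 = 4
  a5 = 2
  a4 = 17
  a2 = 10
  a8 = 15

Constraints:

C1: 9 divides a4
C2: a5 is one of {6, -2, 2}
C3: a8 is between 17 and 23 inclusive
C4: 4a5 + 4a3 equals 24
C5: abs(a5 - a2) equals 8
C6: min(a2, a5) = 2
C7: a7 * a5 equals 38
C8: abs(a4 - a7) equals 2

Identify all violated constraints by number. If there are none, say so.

The assignment fails constraints 1, 3.

C1: 17 = 9*1 + 8, so 9 does not divide 17 — violated.
C2: a5 = 2 is in {6, -2, 2} — satisfied.
C3: a8 = 15 is outside [17, 23] — violated.
C4: 4a5 + 4a3 = 4(2) + 4(4) = 24 — satisfied.
C5: abs(2 - 10) = 8 — satisfied.
C6: min(10, 2) = 2 — satisfied.
C7: a7 * a5 = 19 * 2 = 38 — satisfied.
C8: abs(17 - 19) = 2 — satisfied.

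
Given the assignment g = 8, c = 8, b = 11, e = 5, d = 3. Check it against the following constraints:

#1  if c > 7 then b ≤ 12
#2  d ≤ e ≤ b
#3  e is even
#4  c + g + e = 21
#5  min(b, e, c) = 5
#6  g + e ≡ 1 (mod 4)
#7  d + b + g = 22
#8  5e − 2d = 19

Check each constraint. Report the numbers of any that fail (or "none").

#1 c = 8 > 7, so we need b ≤ 12; b = 11 ≤ 12 — satisfied.
#2 values 3 ≤ 5 ≤ 11 — satisfied.
#3 e = 5 is odd — violated.
#4 c + g + e = 8 + 8 + 5 = 21 — satisfied.
#5 min(11, 5, 8) = 5 — satisfied.
#6 g + e = 13; 13 mod 4 = 1 — satisfied.
#7 d + b + g = 3 + 11 + 8 = 22 — satisfied.
#8 5e − 2d = 5(5) − 2(3) = 19 — satisfied.

Violated: 3.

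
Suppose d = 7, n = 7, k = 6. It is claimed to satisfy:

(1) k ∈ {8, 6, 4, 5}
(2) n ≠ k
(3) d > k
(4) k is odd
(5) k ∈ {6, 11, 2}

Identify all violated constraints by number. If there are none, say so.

(1) k = 6 is in {8, 6, 4, 5}  ✔
(2) n = 7, k = 6; distinct  ✔
(3) d = 7, k = 6; 7 > 6  ✔
(4) k = 6 is even  ✘
(5) k = 6 is in {6, 11, 2}  ✔

Constraint 4 is violated.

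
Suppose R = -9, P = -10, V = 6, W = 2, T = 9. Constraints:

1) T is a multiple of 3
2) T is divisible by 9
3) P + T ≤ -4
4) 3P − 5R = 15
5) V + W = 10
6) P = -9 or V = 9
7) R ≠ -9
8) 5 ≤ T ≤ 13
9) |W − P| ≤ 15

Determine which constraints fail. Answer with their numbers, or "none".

1) 9 / 3 = 3, so 3 divides 9 — satisfied.
2) 9 / 9 = 1, so 9 divides 9 — satisfied.
3) P + T = -10 + 9 = -1; -1 > -4, bound -4 not met — violated.
4) 3P − 5R = 3(-10) − 5(-9) = 15 — satisfied.
5) V + W = 6 + 2 = 8, not 10 — violated.
6) P = -10 ≠ -9 and V = 6 ≠ 9; both disjuncts false — violated.
7) R = -9, but -9 is required to differ — violated.
8) T = 9 lies in [5, 13] — satisfied.
9) |2 − (-10)| = 12; 12 ≤ 15 — satisfied.

No — constraints 3, 5, 6, 7 are not satisfied.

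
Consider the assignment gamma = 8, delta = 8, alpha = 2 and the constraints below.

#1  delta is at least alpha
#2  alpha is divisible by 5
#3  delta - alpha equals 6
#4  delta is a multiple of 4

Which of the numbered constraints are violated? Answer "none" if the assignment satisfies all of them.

#1 delta = 8, alpha = 2; 8 ≥ 2  ✔
#2 2 = 5*0 + 2, so 5 does not divide 2  ✘
#3 delta - alpha = 8 - 2 = 6  ✔
#4 8 / 4 = 2, so 4 divides 8  ✔

Constraint 2 does not hold.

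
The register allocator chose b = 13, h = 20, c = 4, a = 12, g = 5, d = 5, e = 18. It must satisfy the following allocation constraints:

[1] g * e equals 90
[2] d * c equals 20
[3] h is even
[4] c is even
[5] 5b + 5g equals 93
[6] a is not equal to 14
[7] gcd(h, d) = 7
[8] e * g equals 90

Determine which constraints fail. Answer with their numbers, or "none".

[1] g * e = 5 * 18 = 90 — holds.
[2] d * c = 5 * 4 = 20 — holds.
[3] h = 20 is even — holds.
[4] c = 4 is even — holds.
[5] 5b + 5g = 5(13) + 5(5) = 90, not 93 — does not hold.
[6] a = 12, and 12 ≠ 14 — holds.
[7] gcd(20, 5) = 5, not 7 — does not hold.
[8] e * g = 18 * 5 = 90 — holds.

Violated: 5 and 7.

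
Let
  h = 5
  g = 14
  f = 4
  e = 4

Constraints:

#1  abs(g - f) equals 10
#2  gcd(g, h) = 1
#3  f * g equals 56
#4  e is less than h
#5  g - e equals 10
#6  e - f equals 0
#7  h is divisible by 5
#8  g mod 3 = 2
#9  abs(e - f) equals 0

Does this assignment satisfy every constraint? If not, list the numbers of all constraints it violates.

#1 abs(14 - 4) = 10  ✔
#2 gcd(14, 5) = 1  ✔
#3 f * g = 4 * 14 = 56  ✔
#4 e = 4, h = 5; 4 < 5  ✔
#5 g - e = 14 - 4 = 10  ✔
#6 e - f = 4 - 4 = 0  ✔
#7 5 / 5 = 1, so 5 divides 5  ✔
#8 14 mod 3 = 2  ✔
#9 abs(4 - 4) = 0  ✔

None — every constraint holds.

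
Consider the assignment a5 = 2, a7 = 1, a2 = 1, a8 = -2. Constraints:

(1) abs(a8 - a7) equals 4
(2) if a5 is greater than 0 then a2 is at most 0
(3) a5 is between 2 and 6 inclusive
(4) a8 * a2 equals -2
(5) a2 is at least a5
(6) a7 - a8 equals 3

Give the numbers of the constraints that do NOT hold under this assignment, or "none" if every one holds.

No — constraints 1, 2, 5 are not satisfied.

(1) abs(-2 - 1) = 3, not 4  false
(2) a5 = 2 > 0, so we need a2 ≤ 0; but a2 = 1 > 0  false
(3) a5 = 2 lies in [2, 6]  true
(4) a8 * a2 = -2 * 1 = -2  true
(5) a2 = 1, a5 = 2; 1 < 2 (want ≥)  false
(6) a7 - a8 = 1 - (-2) = 3  true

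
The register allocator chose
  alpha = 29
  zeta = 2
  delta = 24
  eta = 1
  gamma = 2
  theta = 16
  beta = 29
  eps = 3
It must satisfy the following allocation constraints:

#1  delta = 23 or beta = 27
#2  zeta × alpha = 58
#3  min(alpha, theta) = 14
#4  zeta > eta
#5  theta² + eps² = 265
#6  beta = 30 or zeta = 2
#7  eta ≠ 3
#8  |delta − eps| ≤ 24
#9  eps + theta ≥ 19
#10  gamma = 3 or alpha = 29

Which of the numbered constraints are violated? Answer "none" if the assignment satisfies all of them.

#1 delta = 24 ≠ 23 and beta = 29 ≠ 27; both disjuncts false  no
#2 zeta × alpha = 2 × 29 = 58  yes
#3 min(29, 16) = 16, not 14  no
#4 zeta = 2, eta = 1; 2 > 1  yes
#5 theta² + eps² = 16² + 3² = 256 + 9 = 265  yes
#6 beta = 29 ≠ 30, but zeta = 2 = 2 (second disjunct)  yes
#7 eta = 1, and 1 ≠ 3  yes
#8 |24 − 3| = 21; 21 ≤ 24  yes
#9 eps + theta = 3 + 16 = 19; 19 ≥ 19  yes
#10 gamma = 2 ≠ 3, but alpha = 29 = 29 (second disjunct)  yes

The assignment fails constraints 1, 3.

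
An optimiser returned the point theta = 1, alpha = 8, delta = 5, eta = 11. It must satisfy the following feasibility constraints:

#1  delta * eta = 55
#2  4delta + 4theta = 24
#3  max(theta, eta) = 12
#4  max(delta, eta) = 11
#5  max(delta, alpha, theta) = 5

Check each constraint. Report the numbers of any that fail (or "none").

#1 delta * eta = 5 * 11 = 55 — holds.
#2 4delta + 4theta = 4(5) + 4(1) = 24 — holds.
#3 max(1, 11) = 11, not 12 — does not hold.
#4 max(5, 11) = 11 — holds.
#5 max(5, 8, 1) = 8, not 5 — does not hold.

Constraints 3 and 5 are violated.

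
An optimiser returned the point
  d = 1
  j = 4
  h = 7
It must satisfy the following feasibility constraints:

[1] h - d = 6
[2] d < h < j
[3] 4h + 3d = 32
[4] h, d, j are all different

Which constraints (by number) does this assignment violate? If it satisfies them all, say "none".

[1] h - d = 7 - 1 = 6 — OK.
[2] values 1, 7, 4; h = 7 is not < j = 4 — violated.
[3] 4h + 3d = 4(7) + 3(1) = 31, not 32 — violated.
[4] values 7, 1, 4 are pairwise distinct — OK.

Violated: 2, 3.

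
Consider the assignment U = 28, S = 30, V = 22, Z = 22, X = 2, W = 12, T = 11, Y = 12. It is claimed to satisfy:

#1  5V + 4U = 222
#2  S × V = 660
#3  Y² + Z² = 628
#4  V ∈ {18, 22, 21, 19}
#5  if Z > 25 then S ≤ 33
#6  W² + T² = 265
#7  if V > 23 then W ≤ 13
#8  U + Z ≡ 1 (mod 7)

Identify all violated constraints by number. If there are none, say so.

The assignment satisfies every constraint.

#1 5V + 4U = 5(22) + 4(28) = 222 — holds.
#2 S × V = 30 × 22 = 660 — holds.
#3 Y² + Z² = 12² + 22² = 144 + 484 = 628 — holds.
#4 V = 22 is in {18, 22, 21, 19} — holds.
#5 Z = 22, not > 25; antecedent false, conditional vacuously true — holds.
#6 W² + T² = 12² + 11² = 144 + 121 = 265 — holds.
#7 V = 22, not > 23; antecedent false, conditional vacuously true — holds.
#8 U + Z = 50; 50 mod 7 = 1 — holds.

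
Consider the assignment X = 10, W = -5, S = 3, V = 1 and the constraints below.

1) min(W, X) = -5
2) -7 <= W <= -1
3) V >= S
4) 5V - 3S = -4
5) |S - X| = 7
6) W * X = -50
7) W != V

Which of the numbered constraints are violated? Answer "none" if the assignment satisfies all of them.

1) min(-5, 10) = -5 — OK.
2) W = -5 lies in [-7, -1] — OK.
3) V = 1, S = 3; 1 < 3 (want ≥) — violated.
4) 5V - 3S = 5(1) - 3(3) = -4 — OK.
5) |3 - 10| = 7 — OK.
6) W * X = -5 * 10 = -50 — OK.
7) W = -5, V = 1; distinct — OK.

Violated: 3.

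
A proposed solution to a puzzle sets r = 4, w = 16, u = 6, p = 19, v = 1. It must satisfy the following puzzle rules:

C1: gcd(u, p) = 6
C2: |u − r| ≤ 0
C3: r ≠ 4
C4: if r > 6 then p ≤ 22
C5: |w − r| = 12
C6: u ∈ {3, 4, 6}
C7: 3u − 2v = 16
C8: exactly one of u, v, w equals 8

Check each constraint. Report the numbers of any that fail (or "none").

C1: gcd(6, 19) = 1, not 6 — violated.
C2: |6 − 4| = 2; 2 > 0, exceeds bound 0 — violated.
C3: r = 4, but 4 is required to differ — violated.
C4: r = 4, not > 6; antecedent false, conditional vacuously true — OK.
C5: |16 − 4| = 12 — OK.
C6: u = 6 is in {3, 4, 6} — OK.
C7: 3u − 2v = 3(6) − 2(1) = 16 — OK.
C8: u=6, v=1, w=16; 0 of them equal 8, not exactly one — violated.

The assignment fails constraints 1, 2, 3, 8.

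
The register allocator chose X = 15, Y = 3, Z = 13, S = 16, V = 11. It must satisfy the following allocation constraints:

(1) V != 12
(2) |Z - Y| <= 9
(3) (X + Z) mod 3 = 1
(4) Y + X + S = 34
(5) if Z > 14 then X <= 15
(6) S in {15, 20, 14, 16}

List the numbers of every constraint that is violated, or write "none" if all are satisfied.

The assignment fails constraint 2.

(1) V = 11, and 11 ≠ 12 — satisfied.
(2) |13 - 3| = 10; 10 > 9, exceeds bound 9 — violated.
(3) X + Z = 28; 28 mod 3 = 1 — satisfied.
(4) Y + X + S = 3 + 15 + 16 = 34 — satisfied.
(5) Z = 13, not > 14; antecedent false, conditional vacuously true — satisfied.
(6) S = 16 is in {15, 20, 14, 16} — satisfied.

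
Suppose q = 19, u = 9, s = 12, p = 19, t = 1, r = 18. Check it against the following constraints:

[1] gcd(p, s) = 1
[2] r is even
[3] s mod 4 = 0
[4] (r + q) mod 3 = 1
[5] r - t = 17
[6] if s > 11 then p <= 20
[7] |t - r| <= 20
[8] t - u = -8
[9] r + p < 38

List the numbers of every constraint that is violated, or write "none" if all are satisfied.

None — every constraint holds.

[1] gcd(19, 12) = 1 — holds.
[2] r = 18 is even — holds.
[3] 12 mod 4 = 0 — holds.
[4] r + q = 37; 37 mod 3 = 1 — holds.
[5] r - t = 18 - 1 = 17 — holds.
[6] s = 12 > 11, so we need p ≤ 20; p = 19 ≤ 20 — holds.
[7] |1 - 18| = 17; 17 ≤ 20 — holds.
[8] t - u = 1 - 9 = -8 — holds.
[9] r + p = 18 + 19 = 37; 37 < 38 — holds.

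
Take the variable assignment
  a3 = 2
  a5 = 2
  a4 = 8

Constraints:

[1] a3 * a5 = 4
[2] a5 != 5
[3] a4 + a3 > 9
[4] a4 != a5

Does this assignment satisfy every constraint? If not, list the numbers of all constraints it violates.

[1] a3 * a5 = 2 * 2 = 4 — satisfied.
[2] a5 = 2, and 2 ≠ 5 — satisfied.
[3] a4 + a3 = 8 + 2 = 10; 10 > 9 — satisfied.
[4] a4 = 8, a5 = 2; distinct — satisfied.

The assignment satisfies every constraint.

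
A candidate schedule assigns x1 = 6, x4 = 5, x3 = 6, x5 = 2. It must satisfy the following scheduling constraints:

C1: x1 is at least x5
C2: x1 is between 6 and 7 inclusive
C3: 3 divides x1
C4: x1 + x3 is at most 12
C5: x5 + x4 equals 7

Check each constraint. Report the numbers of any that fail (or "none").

None — every constraint holds.

C1: x1 = 6, x5 = 2; 6 ≥ 2  OK
C2: x1 = 6 lies in [6, 7]  OK
C3: 6 / 3 = 2, so 3 divides 6  OK
C4: x1 + x3 = 6 + 6 = 12; 12 ≤ 12  OK
C5: x5 + x4 = 2 + 5 = 7  OK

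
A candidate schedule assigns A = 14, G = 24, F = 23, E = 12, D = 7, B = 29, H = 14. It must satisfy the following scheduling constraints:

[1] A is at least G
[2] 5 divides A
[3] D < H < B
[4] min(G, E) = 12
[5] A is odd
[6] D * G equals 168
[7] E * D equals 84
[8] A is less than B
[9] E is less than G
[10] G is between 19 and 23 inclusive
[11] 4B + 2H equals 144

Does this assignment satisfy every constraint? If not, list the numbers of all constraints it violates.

[1] A = 14, G = 24; 14 < 24 (want ≥) — violated.
[2] 14 = 5*2 + 4, so 5 does not divide 14 — violated.
[3] values 7 < 14 < 29 — OK.
[4] min(24, 12) = 12 — OK.
[5] A = 14 is even — violated.
[6] D * G = 7 * 24 = 168 — OK.
[7] E * D = 12 * 7 = 84 — OK.
[8] A = 14, B = 29; 14 < 29 — OK.
[9] E = 12, G = 24; 12 < 24 — OK.
[10] G = 24 is outside [19, 23] — violated.
[11] 4B + 2H = 4(29) + 2(14) = 144 — OK.

Constraints 1, 2, 5, and 10 are violated.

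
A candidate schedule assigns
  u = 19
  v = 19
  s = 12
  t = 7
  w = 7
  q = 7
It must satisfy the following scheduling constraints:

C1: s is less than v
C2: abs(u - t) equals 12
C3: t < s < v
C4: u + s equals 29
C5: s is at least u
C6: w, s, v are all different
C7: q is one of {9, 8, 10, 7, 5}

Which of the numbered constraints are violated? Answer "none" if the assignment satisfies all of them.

C1: s = 12, v = 19; 12 < 19 — OK.
C2: abs(19 - 7) = 12 — OK.
C3: values 7 < 12 < 19 — OK.
C4: u + s = 19 + 12 = 31, not 29 — violated.
C5: s = 12, u = 19; 12 < 19 (want ≥) — violated.
C6: values 7, 12, 19 are pairwise distinct — OK.
C7: q = 7 is in {9, 8, 10, 7, 5} — OK.

Constraints 4 and 5 do not hold.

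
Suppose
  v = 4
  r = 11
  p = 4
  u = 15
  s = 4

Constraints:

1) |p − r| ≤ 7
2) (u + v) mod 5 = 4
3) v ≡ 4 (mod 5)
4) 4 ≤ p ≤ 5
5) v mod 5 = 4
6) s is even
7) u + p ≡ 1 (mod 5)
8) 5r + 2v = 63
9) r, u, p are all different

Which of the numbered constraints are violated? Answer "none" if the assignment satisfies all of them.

1) |4 − 11| = 7; 7 ≤ 7  yes
2) u + v = 19; 19 mod 5 = 4  yes
3) 4 mod 5 = 4  yes
4) p = 4 lies in [4, 5]  yes
5) 4 mod 5 = 4  yes
6) s = 4 is even  yes
7) u + p = 19; 19 mod 5 = 4, not 1  no
8) 5r + 2v = 5(11) + 2(4) = 63  yes
9) values 11, 15, 4 are pairwise distinct  yes

Violated: 7.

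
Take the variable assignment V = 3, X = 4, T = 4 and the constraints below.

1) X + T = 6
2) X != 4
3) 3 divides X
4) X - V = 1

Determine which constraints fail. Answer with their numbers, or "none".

The assignment fails constraints 1, 2, 3.

1) X + T = 4 + 4 = 8, not 6 — violated.
2) X = 4, but 4 is required to differ — violated.
3) 4 = 3*1 + 1, so 3 does not divide 4 — violated.
4) X - V = 4 - 3 = 1 — OK.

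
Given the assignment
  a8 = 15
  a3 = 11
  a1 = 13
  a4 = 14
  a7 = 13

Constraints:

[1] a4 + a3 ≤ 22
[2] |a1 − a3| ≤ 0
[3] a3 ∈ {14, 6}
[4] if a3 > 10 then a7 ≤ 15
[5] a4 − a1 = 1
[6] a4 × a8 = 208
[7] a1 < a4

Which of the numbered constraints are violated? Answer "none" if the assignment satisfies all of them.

No — constraints 1, 2, 3, 6 are not satisfied.

[1] a4 + a3 = 14 + 11 = 25; 25 > 22, bound 22 not met — violated.
[2] |13 − 11| = 2; 2 > 0, exceeds bound 0 — violated.
[3] a3 = 11 is not in {14, 6} — violated.
[4] a3 = 11 > 10, so we need a7 ≤ 15; a7 = 13 ≤ 15 — OK.
[5] a4 − a1 = 14 − 13 = 1 — OK.
[6] a4 × a8 = 14 × 15 = 210, not 208 — violated.
[7] a1 = 13, a4 = 14; 13 < 14 — OK.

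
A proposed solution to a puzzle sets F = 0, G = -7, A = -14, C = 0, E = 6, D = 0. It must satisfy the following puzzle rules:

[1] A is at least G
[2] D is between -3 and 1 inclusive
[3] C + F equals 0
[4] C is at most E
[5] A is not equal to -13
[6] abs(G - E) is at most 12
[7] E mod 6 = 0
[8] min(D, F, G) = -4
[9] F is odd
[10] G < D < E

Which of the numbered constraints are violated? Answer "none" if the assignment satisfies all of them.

[1] A = -14, G = -7; -14 < -7 (want ≥) — fails.
[2] D = 0 lies in [-3, 1] — holds.
[3] C + F = 0 + 0 = 0 — holds.
[4] C = 0, E = 6; 0 ≤ 6 — holds.
[5] A = -14, and -14 ≠ -13 — holds.
[6] abs(-7 - 6) = 13; 13 > 12, exceeds bound 12 — fails.
[7] 6 mod 6 = 0 — holds.
[8] min(0, 0, -7) = -7, not -4 — fails.
[9] F = 0 is even — fails.
[10] values -7 < 0 < 6 — holds.

Constraints 1, 6, 8, and 9 do not hold.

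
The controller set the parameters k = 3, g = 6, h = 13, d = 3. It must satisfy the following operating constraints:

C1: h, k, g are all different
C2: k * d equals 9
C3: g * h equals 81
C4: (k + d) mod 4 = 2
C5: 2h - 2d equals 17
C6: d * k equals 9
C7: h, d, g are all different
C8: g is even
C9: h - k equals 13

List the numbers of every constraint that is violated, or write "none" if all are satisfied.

No — constraints 3, 5, and 9 are not satisfied.

C1: values 13, 3, 6 are pairwise distinct — satisfied.
C2: k * d = 3 * 3 = 9 — satisfied.
C3: g * h = 6 * 13 = 78, not 81 — violated.
C4: k + d = 6; 6 mod 4 = 2 — satisfied.
C5: 2h - 2d = 2(13) - 2(3) = 20, not 17 — violated.
C6: d * k = 3 * 3 = 9 — satisfied.
C7: values 13, 3, 6 are pairwise distinct — satisfied.
C8: g = 6 is even — satisfied.
C9: h - k = 13 - 3 = 10, not 13 — violated.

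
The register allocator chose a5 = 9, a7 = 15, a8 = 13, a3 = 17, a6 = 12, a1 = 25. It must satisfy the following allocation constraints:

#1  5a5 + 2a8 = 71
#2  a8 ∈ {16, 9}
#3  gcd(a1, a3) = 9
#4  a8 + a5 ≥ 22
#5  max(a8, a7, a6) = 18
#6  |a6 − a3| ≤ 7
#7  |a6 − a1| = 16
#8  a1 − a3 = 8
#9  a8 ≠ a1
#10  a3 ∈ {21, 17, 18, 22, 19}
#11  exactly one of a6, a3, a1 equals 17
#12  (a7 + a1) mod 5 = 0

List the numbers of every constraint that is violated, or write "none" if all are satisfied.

#1 5a5 + 2a8 = 5(9) + 2(13) = 71 — holds.
#2 a8 = 13 is not in {16, 9} — fails.
#3 gcd(25, 17) = 1, not 9 — fails.
#4 a8 + a5 = 13 + 9 = 22; 22 ≥ 22 — holds.
#5 max(13, 15, 12) = 15, not 18 — fails.
#6 |12 − 17| = 5; 5 ≤ 7 — holds.
#7 |12 − 25| = 13, not 16 — fails.
#8 a1 − a3 = 25 − 17 = 8 — holds.
#9 a8 = 13, a1 = 25; distinct — holds.
#10 a3 = 17 is in {21, 17, 18, 22, 19} — holds.
#11 a6=12, a3=17, a1=25; 1 of them equals 17 — holds.
#12 a7 + a1 = 40; 40 mod 5 = 0 — holds.

No — constraints 2, 3, 5, 7 are not satisfied.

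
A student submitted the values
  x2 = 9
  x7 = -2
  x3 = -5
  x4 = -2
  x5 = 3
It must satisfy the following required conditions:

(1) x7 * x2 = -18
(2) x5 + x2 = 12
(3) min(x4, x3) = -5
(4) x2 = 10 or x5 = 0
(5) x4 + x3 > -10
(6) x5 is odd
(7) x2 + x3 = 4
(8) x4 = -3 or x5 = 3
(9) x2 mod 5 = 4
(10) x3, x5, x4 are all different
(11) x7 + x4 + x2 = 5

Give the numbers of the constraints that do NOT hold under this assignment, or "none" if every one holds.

(1) x7 * x2 = -2 * 9 = -18 — satisfied.
(2) x5 + x2 = 3 + 9 = 12 — satisfied.
(3) min(-2, -5) = -5 — satisfied.
(4) x2 = 9 ≠ 10 and x5 = 3 ≠ 0; both disjuncts false — violated.
(5) x4 + x3 = -2 + (-5) = -7; -7 > -10 — satisfied.
(6) x5 = 3 is odd — satisfied.
(7) x2 + x3 = 9 + (-5) = 4 — satisfied.
(8) x4 = -2 ≠ -3, but x5 = 3 = 3 (second disjunct) — satisfied.
(9) 9 mod 5 = 4 — satisfied.
(10) values -5, 3, -2 are pairwise distinct — satisfied.
(11) x7 + x4 + x2 = -2 + (-2) + 9 = 5 — satisfied.

Constraint 4 does not hold.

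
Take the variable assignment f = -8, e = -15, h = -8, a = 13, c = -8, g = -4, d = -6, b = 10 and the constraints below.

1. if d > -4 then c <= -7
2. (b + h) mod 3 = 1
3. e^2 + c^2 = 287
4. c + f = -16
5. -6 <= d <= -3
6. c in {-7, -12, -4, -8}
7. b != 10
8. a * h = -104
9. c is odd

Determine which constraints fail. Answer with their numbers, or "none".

Violated: 2, 3, 7, and 9.

1. d = -6, not > -4; antecedent false, conditional vacuously true — OK.
2. b + h = 2; 2 mod 3 = 2, not 1 — violated.
3. e^2 + c^2 = (-15)^2 + (-8)^2 = 225 + 64 = 289, not 287 — violated.
4. c + f = -8 + (-8) = -16 — OK.
5. d = -6 lies in [-6, -3] — OK.
6. c = -8 is in {-7, -12, -4, -8} — OK.
7. b = 10, but 10 is required to differ — violated.
8. a * h = 13 * (-8) = -104 — OK.
9. c = -8 is even — violated.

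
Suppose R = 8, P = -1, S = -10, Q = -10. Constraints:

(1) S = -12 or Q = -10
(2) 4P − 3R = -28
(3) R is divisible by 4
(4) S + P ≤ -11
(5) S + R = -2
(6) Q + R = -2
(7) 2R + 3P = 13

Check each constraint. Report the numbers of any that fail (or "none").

(1) S = -10 ≠ -12, but Q = -10 = -10 (second disjunct) — holds.
(2) 4P − 3R = 4(-1) − 3(8) = -28 — holds.
(3) 8 / 4 = 2, so 4 divides 8 — holds.
(4) S + P = -10 + (-1) = -11; -11 ≤ -11 — holds.
(5) S + R = -10 + 8 = -2 — holds.
(6) Q + R = -10 + 8 = -2 — holds.
(7) 2R + 3P = 2(8) + 3(-1) = 13 — holds.

None — every constraint holds.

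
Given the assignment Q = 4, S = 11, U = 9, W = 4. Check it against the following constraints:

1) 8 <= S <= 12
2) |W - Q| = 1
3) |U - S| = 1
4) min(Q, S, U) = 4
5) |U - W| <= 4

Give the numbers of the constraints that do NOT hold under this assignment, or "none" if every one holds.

Constraints 2, 3, 5 do not hold.

1) S = 11 lies in [8, 12]  holds
2) |4 - 4| = 0, not 1  fails
3) |9 - 11| = 2, not 1  fails
4) min(4, 11, 9) = 4  holds
5) |9 - 4| = 5; 5 > 4, exceeds bound 4  fails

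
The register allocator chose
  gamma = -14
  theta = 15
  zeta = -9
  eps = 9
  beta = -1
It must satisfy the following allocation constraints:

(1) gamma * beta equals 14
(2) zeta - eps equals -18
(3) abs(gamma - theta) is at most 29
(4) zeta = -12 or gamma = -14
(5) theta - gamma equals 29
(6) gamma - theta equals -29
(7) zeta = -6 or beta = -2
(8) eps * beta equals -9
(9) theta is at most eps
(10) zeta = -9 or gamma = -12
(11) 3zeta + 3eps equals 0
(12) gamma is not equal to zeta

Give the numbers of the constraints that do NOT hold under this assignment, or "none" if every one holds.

No — constraints 7, 9 are not satisfied.

(1) gamma * beta = -14 * (-1) = 14  yes
(2) zeta - eps = -9 - 9 = -18  yes
(3) abs(-14 - 15) = 29; 29 ≤ 29  yes
(4) zeta = -9 ≠ -12, but gamma = -14 = -14 (second disjunct)  yes
(5) theta - gamma = 15 - (-14) = 29  yes
(6) gamma - theta = -14 - 15 = -29  yes
(7) zeta = -9 ≠ -6 and beta = -1 ≠ -2; both disjuncts false  no
(8) eps * beta = 9 * (-1) = -9  yes
(9) theta = 15, eps = 9; 15 > 9 (want ≤)  no
(10) zeta = -9 = -9 (first disjunct)  yes
(11) 3zeta + 3eps = 3(-9) + 3(9) = 0  yes
(12) gamma = -14, zeta = -9; distinct  yes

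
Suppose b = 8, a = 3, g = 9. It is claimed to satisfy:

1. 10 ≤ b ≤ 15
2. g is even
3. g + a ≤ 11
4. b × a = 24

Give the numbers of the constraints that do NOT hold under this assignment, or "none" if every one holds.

The assignment fails constraints 1, 2, and 3.

1. b = 8 is outside [10, 15] — does not hold.
2. g = 9 is odd — does not hold.
3. g + a = 9 + 3 = 12; 12 > 11, bound 11 not met — does not hold.
4. b × a = 8 × 3 = 24 — holds.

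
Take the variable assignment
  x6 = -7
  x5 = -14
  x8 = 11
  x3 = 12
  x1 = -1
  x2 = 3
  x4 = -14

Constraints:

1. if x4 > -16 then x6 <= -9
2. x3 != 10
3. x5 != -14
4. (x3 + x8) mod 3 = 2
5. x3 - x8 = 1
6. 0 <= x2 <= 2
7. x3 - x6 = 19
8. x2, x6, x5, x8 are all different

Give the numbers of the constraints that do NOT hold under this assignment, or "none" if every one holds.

The assignment fails constraints 1, 3, and 6.

1. x4 = -14 > -16, so we need x6 ≤ -9; but x6 = -7 > -9  ✘
2. x3 = 12, and 12 ≠ 10  ✔
3. x5 = -14, but -14 is required to differ  ✘
4. x3 + x8 = 23; 23 mod 3 = 2  ✔
5. x3 - x8 = 12 - 11 = 1  ✔
6. x2 = 3 is outside [0, 2]  ✘
7. x3 - x6 = 12 - (-7) = 19  ✔
8. values 3, -7, -14, 11 are pairwise distinct  ✔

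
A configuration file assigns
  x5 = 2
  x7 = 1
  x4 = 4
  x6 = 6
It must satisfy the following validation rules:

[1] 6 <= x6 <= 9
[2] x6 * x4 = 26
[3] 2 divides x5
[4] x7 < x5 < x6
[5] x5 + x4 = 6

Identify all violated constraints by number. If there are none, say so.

[1] x6 = 6 lies in [6, 9] — holds.
[2] x6 * x4 = 6 * 4 = 24, not 26 — fails.
[3] 2 / 2 = 1, so 2 divides 2 — holds.
[4] values 1 < 2 < 6 — holds.
[5] x5 + x4 = 2 + 4 = 6 — holds.

No — constraint 2 is not satisfied.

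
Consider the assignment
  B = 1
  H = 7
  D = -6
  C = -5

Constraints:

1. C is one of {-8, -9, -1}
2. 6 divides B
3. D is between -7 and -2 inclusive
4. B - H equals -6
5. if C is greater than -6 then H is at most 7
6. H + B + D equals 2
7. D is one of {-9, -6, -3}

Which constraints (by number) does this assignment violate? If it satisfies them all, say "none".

Constraints 1, 2 do not hold.

1. C = -5 is not in {-8, -9, -1}  ✗
2. 1 = 6*0 + 1, so 6 does not divide 1  ✗
3. D = -6 lies in [-7, -2]  ✓
4. B - H = 1 - 7 = -6  ✓
5. C = -5 > -6, so we need H ≤ 7; H = 7 ≤ 7  ✓
6. H + B + D = 7 + 1 + (-6) = 2  ✓
7. D = -6 is in {-9, -6, -3}  ✓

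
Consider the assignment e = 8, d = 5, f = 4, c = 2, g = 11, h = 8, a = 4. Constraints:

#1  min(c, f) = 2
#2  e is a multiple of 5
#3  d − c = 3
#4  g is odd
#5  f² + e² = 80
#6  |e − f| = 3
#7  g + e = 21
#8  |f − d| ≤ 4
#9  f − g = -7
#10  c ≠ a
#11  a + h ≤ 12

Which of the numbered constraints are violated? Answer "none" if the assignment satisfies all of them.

#1 min(2, 4) = 2 — holds.
#2 8 = 5×1 + 3, so 5 does not divide 8 — fails.
#3 d − c = 5 − 2 = 3 — holds.
#4 g = 11 is odd — holds.
#5 f² + e² = 4² + 8² = 16 + 64 = 80 — holds.
#6 |8 − 4| = 4, not 3 — fails.
#7 g + e = 11 + 8 = 19, not 21 — fails.
#8 |4 − 5| = 1; 1 ≤ 4 — holds.
#9 f − g = 4 − 11 = -7 — holds.
#10 c = 2, a = 4; distinct — holds.
#11 a + h = 4 + 8 = 12; 12 ≤ 12 — holds.

Constraints 2, 6, 7 are violated.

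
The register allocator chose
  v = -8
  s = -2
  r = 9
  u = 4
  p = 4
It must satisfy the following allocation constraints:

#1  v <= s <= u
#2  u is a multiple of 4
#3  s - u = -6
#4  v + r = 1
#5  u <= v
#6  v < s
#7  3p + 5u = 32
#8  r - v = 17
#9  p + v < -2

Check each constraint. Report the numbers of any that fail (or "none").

#1 values -8 <= -2 <= 4 — satisfied.
#2 4 / 4 = 1, so 4 divides 4 — satisfied.
#3 s - u = -2 - 4 = -6 — satisfied.
#4 v + r = -8 + 9 = 1 — satisfied.
#5 u = 4, v = -8; 4 > -8 (want ≤) — violated.
#6 v = -8, s = -2; -8 < -2 — satisfied.
#7 3p + 5u = 3(4) + 5(4) = 32 — satisfied.
#8 r - v = 9 - (-8) = 17 — satisfied.
#9 p + v = 4 + (-8) = -4; -4 < -2 — satisfied.

Violated: 5.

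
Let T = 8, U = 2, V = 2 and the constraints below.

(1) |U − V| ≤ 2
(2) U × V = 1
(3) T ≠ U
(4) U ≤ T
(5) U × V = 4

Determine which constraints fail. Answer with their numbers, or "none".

No — constraint 2 is not satisfied.

(1) |2 − 2| = 0; 0 ≤ 2 — holds.
(2) U × V = 2 × 2 = 4, not 1 — fails.
(3) T = 8, U = 2; distinct — holds.
(4) U = 2, T = 8; 2 ≤ 8 — holds.
(5) U × V = 2 × 2 = 4 — holds.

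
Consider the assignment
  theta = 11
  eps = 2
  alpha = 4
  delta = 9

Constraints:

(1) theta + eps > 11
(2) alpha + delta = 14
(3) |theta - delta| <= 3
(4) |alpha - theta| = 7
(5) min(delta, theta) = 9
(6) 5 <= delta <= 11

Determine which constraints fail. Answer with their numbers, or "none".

No — constraint 2 is not satisfied.

(1) theta + eps = 11 + 2 = 13; 13 > 11 — holds.
(2) alpha + delta = 4 + 9 = 13, not 14 — fails.
(3) |11 - 9| = 2; 2 ≤ 3 — holds.
(4) |4 - 11| = 7 — holds.
(5) min(9, 11) = 9 — holds.
(6) delta = 9 lies in [5, 11] — holds.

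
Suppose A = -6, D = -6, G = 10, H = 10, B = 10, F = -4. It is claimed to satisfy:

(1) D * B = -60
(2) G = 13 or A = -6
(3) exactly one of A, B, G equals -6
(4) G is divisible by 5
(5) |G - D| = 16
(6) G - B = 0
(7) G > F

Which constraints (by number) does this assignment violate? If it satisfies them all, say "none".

None — every constraint holds.

(1) D * B = -6 * 10 = -60 — OK.
(2) G = 10 ≠ 13, but A = -6 = -6 (second disjunct) — OK.
(3) A=-6, B=10, G=10; 1 of them equals -6 — OK.
(4) 10 / 5 = 2, so 5 divides 10 — OK.
(5) |10 - (-6)| = 16 — OK.
(6) G - B = 10 - 10 = 0 — OK.
(7) G = 10, F = -4; 10 > -4 — OK.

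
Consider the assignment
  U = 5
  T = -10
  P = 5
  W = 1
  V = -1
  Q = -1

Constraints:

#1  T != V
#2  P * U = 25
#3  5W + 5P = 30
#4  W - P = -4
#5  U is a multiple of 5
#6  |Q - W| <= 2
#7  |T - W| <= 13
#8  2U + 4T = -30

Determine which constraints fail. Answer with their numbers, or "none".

All constraints are satisfied.

#1 T = -10, V = -1; distinct — OK.
#2 P * U = 5 * 5 = 25 — OK.
#3 5W + 5P = 5(1) + 5(5) = 30 — OK.
#4 W - P = 1 - 5 = -4 — OK.
#5 5 / 5 = 1, so 5 divides 5 — OK.
#6 |-1 - 1| = 2; 2 ≤ 2 — OK.
#7 |-10 - 1| = 11; 11 ≤ 13 — OK.
#8 2U + 4T = 2(5) + 4(-10) = -30 — OK.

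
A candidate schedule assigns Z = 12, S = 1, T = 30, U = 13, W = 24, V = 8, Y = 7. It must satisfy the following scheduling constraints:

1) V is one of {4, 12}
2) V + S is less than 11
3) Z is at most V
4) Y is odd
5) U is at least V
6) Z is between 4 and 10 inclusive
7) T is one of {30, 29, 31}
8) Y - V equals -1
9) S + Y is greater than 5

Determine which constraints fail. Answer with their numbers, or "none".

No — constraints 1, 3, and 6 are not satisfied.

1) V = 8 is not in {4, 12}  ✗
2) V + S = 8 + 1 = 9; 9 < 11  ✓
3) Z = 12, V = 8; 12 > 8 (want ≤)  ✗
4) Y = 7 is odd  ✓
5) U = 13, V = 8; 13 ≥ 8  ✓
6) Z = 12 is outside [4, 10]  ✗
7) T = 30 is in {30, 29, 31}  ✓
8) Y - V = 7 - 8 = -1  ✓
9) S + Y = 1 + 7 = 8; 8 > 5  ✓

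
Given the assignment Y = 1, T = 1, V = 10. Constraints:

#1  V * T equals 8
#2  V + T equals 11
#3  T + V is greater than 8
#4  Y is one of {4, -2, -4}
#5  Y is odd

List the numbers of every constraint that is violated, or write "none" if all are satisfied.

#1 V * T = 10 * 1 = 10, not 8 — violated.
#2 V + T = 10 + 1 = 11 — satisfied.
#3 T + V = 1 + 10 = 11; 11 > 8 — satisfied.
#4 Y = 1 is not in {4, -2, -4} — violated.
#5 Y = 1 is odd — satisfied.

Violated: 1 and 4.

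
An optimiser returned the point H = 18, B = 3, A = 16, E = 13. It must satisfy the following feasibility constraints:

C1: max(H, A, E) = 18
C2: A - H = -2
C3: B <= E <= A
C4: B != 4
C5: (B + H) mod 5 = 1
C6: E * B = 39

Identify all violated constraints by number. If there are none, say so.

All constraints are satisfied.

C1: max(18, 16, 13) = 18  true
C2: A - H = 16 - 18 = -2  true
C3: values 3 <= 13 <= 16  true
C4: B = 3, and 3 ≠ 4  true
C5: B + H = 21; 21 mod 5 = 1  true
C6: E * B = 13 * 3 = 39  true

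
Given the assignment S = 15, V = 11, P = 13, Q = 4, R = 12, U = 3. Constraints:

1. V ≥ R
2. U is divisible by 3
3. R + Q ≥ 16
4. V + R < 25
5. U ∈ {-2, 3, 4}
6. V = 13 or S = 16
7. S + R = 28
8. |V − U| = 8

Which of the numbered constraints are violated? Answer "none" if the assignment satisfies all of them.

1. V = 11, R = 12; 11 < 12 (want ≥)  FAIL
2. 3 / 3 = 1, so 3 divides 3  OK
3. R + Q = 12 + 4 = 16; 16 ≥ 16  OK
4. V + R = 11 + 12 = 23; 23 < 25  OK
5. U = 3 is in {-2, 3, 4}  OK
6. V = 11 ≠ 13 and S = 15 ≠ 16; both disjuncts false  FAIL
7. S + R = 15 + 12 = 27, not 28  FAIL
8. |11 − 3| = 8  OK

Constraints 1, 6, 7 are violated.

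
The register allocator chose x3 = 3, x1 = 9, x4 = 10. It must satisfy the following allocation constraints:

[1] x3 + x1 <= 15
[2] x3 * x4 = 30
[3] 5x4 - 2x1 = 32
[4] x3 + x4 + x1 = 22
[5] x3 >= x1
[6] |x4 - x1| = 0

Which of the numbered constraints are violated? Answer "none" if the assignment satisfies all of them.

[1] x3 + x1 = 3 + 9 = 12; 12 ≤ 15 — satisfied.
[2] x3 * x4 = 3 * 10 = 30 — satisfied.
[3] 5x4 - 2x1 = 5(10) - 2(9) = 32 — satisfied.
[4] x3 + x4 + x1 = 3 + 10 + 9 = 22 — satisfied.
[5] x3 = 3, x1 = 9; 3 < 9 (want ≥) — violated.
[6] |10 - 9| = 1, not 0 — violated.

Constraints 5, 6 do not hold.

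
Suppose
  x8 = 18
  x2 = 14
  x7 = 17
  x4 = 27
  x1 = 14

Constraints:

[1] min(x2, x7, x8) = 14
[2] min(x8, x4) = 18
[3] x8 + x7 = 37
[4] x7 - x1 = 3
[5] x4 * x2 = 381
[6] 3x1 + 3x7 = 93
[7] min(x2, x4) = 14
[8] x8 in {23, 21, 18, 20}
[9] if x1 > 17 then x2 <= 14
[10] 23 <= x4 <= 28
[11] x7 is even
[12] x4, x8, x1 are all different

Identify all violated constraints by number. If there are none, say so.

[1] min(14, 17, 18) = 14 — OK.
[2] min(18, 27) = 18 — OK.
[3] x8 + x7 = 18 + 17 = 35, not 37 — violated.
[4] x7 - x1 = 17 - 14 = 3 — OK.
[5] x4 * x2 = 27 * 14 = 378, not 381 — violated.
[6] 3x1 + 3x7 = 3(14) + 3(17) = 93 — OK.
[7] min(14, 27) = 14 — OK.
[8] x8 = 18 is in {23, 21, 18, 20} — OK.
[9] x1 = 14, not > 17; antecedent false, conditional vacuously true — OK.
[10] x4 = 27 lies in [23, 28] — OK.
[11] x7 = 17 is odd — violated.
[12] values 27, 18, 14 are pairwise distinct — OK.

The assignment fails constraints 3, 5, and 11.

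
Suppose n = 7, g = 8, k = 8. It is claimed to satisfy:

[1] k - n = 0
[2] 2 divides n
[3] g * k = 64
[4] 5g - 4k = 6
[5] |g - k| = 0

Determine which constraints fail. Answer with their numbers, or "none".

[1] k - n = 8 - 7 = 1, not 0 — violated.
[2] 7 = 2*3 + 1, so 2 does not divide 7 — violated.
[3] g * k = 8 * 8 = 64 — OK.
[4] 5g - 4k = 5(8) - 4(8) = 8, not 6 — violated.
[5] |8 - 8| = 0 — OK.

Constraints 1, 2, 4 do not hold.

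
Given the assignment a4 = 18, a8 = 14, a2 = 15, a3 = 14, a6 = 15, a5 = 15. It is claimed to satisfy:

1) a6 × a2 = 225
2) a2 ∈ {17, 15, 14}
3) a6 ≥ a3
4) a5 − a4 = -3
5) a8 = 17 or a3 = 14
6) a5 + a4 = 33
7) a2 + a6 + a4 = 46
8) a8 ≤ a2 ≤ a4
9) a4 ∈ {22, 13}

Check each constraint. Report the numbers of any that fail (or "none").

1) a6 × a2 = 15 × 15 = 225 — satisfied.
2) a2 = 15 is in {17, 15, 14} — satisfied.
3) a6 = 15, a3 = 14; 15 ≥ 14 — satisfied.
4) a5 − a4 = 15 − 18 = -3 — satisfied.
5) a8 = 14 ≠ 17, but a3 = 14 = 14 (second disjunct) — satisfied.
6) a5 + a4 = 15 + 18 = 33 — satisfied.
7) a2 + a6 + a4 = 15 + 15 + 18 = 48, not 46 — violated.
8) values 14 ≤ 15 ≤ 18 — satisfied.
9) a4 = 18 is not in {22, 13} — violated.

Violated: 7, 9.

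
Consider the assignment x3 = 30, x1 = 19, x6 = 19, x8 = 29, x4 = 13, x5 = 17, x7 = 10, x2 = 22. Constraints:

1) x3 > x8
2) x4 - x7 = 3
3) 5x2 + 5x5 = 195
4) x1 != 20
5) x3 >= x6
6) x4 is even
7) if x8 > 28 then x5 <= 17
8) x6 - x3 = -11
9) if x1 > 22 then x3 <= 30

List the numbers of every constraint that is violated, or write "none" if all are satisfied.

Constraint 6 is violated.

1) x3 = 30, x8 = 29; 30 > 29  ✔
2) x4 - x7 = 13 - 10 = 3  ✔
3) 5x2 + 5x5 = 5(22) + 5(17) = 195  ✔
4) x1 = 19, and 19 ≠ 20  ✔
5) x3 = 30, x6 = 19; 30 ≥ 19  ✔
6) x4 = 13 is odd  ✘
7) x8 = 29 > 28, so we need x5 ≤ 17; x5 = 17 ≤ 17  ✔
8) x6 - x3 = 19 - 30 = -11  ✔
9) x1 = 19, not > 22; antecedent false, conditional vacuously true  ✔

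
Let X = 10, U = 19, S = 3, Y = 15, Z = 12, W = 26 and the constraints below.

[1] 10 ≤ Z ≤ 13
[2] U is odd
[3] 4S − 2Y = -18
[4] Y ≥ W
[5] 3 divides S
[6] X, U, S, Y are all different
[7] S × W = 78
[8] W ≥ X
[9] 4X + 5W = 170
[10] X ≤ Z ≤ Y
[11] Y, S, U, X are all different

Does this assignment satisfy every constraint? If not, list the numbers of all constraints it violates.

Constraint 4 is violated.

[1] Z = 12 lies in [10, 13] — OK.
[2] U = 19 is odd — OK.
[3] 4S − 2Y = 4(3) − 2(15) = -18 — OK.
[4] Y = 15, W = 26; 15 < 26 (want ≥) — violated.
[5] 3 / 3 = 1, so 3 divides 3 — OK.
[6] values 10, 19, 3, 15 are pairwise distinct — OK.
[7] S × W = 3 × 26 = 78 — OK.
[8] W = 26, X = 10; 26 ≥ 10 — OK.
[9] 4X + 5W = 4(10) + 5(26) = 170 — OK.
[10] values 10 ≤ 12 ≤ 15 — OK.
[11] values 15, 3, 19, 10 are pairwise distinct — OK.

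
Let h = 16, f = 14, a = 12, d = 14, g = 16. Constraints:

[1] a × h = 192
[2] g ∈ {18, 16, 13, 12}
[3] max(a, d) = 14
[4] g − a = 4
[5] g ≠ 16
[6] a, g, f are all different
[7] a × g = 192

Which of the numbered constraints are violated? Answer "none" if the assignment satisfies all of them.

No — constraint 5 is not satisfied.

[1] a × h = 12 × 16 = 192  OK
[2] g = 16 is in {18, 16, 13, 12}  OK
[3] max(12, 14) = 14  OK
[4] g − a = 16 − 12 = 4  OK
[5] g = 16, but 16 is required to differ  FAIL
[6] values 12, 16, 14 are pairwise distinct  OK
[7] a × g = 12 × 16 = 192  OK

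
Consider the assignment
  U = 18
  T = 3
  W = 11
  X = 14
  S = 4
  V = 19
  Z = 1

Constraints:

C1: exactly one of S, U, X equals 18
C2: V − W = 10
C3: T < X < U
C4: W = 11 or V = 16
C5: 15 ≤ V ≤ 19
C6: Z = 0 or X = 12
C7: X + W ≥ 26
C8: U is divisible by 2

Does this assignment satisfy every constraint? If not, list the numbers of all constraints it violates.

C1: S=4, U=18, X=14; 1 of them equals 18  true
C2: V − W = 19 − 11 = 8, not 10  false
C3: values 3 < 14 < 18  true
C4: W = 11 = 11 (first disjunct)  true
C5: V = 19 lies in [15, 19]  true
C6: Z = 1 ≠ 0 and X = 14 ≠ 12; both disjuncts false  false
C7: X + W = 14 + 11 = 25; 25 < 26, bound 26 not met  false
C8: 18 / 2 = 9, so 2 divides 18  true

The assignment fails constraints 2, 6, and 7.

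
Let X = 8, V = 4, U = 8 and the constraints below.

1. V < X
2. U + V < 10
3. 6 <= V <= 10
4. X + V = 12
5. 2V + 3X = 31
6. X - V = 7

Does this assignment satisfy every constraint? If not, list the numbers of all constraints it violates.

Constraints 2, 3, 5, and 6 do not hold.

1. V = 4, X = 8; 4 < 8 — holds.
2. U + V = 8 + 4 = 12; 12 ≥ 10, bound 10 not met — does not hold.
3. V = 4 is outside [6, 10] — does not hold.
4. X + V = 8 + 4 = 12 — holds.
5. 2V + 3X = 2(4) + 3(8) = 32, not 31 — does not hold.
6. X - V = 8 - 4 = 4, not 7 — does not hold.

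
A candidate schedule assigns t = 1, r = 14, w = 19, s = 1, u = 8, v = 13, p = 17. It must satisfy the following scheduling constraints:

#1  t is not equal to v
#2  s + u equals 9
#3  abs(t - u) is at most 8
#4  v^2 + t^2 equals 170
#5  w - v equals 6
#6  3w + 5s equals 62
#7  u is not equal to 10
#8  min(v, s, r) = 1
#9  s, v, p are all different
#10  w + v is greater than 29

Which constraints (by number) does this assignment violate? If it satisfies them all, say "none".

#1 t = 1, v = 13; distinct  ✓
#2 s + u = 1 + 8 = 9  ✓
#3 abs(1 - 8) = 7; 7 ≤ 8  ✓
#4 v^2 + t^2 = 13^2 + 1^2 = 169 + 1 = 170  ✓
#5 w - v = 19 - 13 = 6  ✓
#6 3w + 5s = 3(19) + 5(1) = 62  ✓
#7 u = 8, and 8 ≠ 10  ✓
#8 min(13, 1, 14) = 1  ✓
#9 values 1, 13, 17 are pairwise distinct  ✓
#10 w + v = 19 + 13 = 32; 32 > 29  ✓

No violations.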